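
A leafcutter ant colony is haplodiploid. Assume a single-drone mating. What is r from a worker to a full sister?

0.75

Haplodiploid full sisters inherit their father's entire haploid genome identically (contributing 1/2) and on average half of their mother's contribution (1/2 · 1/2 = 1/4); r = 1/2 + 1/4 = 3/4.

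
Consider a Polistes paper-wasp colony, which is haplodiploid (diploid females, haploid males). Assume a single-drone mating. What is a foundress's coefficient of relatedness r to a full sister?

0.75

Haplodiploid full sisters inherit their father's entire haploid genome identically (contributing 1/2) and on average half of their mother's contribution (1/2 · 1/2 = 1/4); r = 1/2 + 1/4 = 3/4.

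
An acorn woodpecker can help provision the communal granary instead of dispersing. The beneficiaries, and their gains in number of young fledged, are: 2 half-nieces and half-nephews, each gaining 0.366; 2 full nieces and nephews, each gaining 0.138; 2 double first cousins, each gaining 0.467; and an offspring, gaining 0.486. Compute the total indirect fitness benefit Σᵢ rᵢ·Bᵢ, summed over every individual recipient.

r to a half-niece or half-nephew = 1/8 (half-aunt/uncle↔niece/nephew: one path of length 3: r = (1/2)^3 = 1/8).
r to a full niece or nephew = 0.25 (full aunt/uncle↔niece/nephew: two paths of length 3 through the shared grandparent pair: r = 2·(1/2)^3 = 1/4).
r to a double first cousin = 1/4 (double first cousins share both grandparent pairs — four paths of length 4: r = 4·(1/2)^4 = 1/4).
r to an offspring = 0.5 (one parent–offspring link: r = (1/2)^1 = 1/2).
Summing one r·B term per recipient: 2·0.125·0.366 + 2·0.25·0.138 + 2·0.25·0.467 + 1·0.5·0.486 = 0.637.

0.637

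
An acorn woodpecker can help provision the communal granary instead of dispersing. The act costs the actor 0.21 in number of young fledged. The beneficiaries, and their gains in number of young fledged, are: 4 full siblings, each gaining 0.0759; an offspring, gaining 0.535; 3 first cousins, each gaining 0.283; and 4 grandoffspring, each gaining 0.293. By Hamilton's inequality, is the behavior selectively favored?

Yes

Hamilton's rule: the trait is favored when the sum of r·B over every recipient exceeds the actor's cost C.
r to a full sibling = 0.5 (full sibs share both parents — two paths of length 2: r = 2·(1/2)^2 = 1/2).
r to an offspring = 0.5 (one parent–offspring link: r = (1/2)^1 = 1/2).
r to a first cousin = 0.125 (first cousins share one grandparent pair — two paths of length 4: r = 2·(1/2)^4 = 1/8).
r to a grandoffspring = 1/4 (two parent–offspring links: r = (1/2)^2 = 1/4).
Summing one r·B term per recipient: 4·0.5·0.0759 + 1·0.5·0.535 + 3·0.125·0.283 + 4·0.25·0.293 = 0.818425.
0.818425 > 0.21: the indirect benefit exceeds the cost.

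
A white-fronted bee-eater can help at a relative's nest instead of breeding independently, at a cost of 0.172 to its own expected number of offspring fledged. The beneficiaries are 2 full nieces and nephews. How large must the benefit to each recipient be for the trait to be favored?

r to a full niece or nephew = 1/4 (full aunt/uncle↔niece/nephew: two paths of length 3 through the shared grandparent pair: r = 2·(1/2)^3 = 1/4).
Hamilton's rule with n recipients of equal r: n·r·B > C, so B > C/(n·r) = 0.172/(2·0.25) = 0.344.

0.344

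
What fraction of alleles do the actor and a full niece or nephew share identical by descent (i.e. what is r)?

Full aunt/uncle↔niece/nephew: two paths of length 3 through the shared grandparent pair: r = 2·(1/2)^3 = 1/4.

0.25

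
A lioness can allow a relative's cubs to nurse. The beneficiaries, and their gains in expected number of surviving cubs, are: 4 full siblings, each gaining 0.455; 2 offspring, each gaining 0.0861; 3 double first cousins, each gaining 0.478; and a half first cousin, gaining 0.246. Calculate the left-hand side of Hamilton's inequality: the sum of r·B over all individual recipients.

1.369975

r to a full sibling = 1/2 (full sibs share both parents — two paths of length 2: r = 2·(1/2)^2 = 1/2).
r to an offspring = 1/2 (one parent–offspring link: r = (1/2)^1 = 1/2).
r to a double first cousin = 0.25 (double first cousins share both grandparent pairs — four paths of length 4: r = 4·(1/2)^4 = 1/4).
r to a half first cousin = 0.0625 (half first cousins share one grandparent — one path of length 4: r = (1/2)^4 = 1/16).
Summing one r·B term per recipient: 4·0.5·0.455 + 2·0.5·0.0861 + 3·0.25·0.478 + 1·0.0625·0.246 = 1.369975.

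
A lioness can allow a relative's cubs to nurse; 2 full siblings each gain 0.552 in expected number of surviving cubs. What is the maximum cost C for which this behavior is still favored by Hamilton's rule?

0.552

r to a full sibling = 1/2 (full sibs share both parents — two paths of length 2: r = 2·(1/2)^2 = 1/2).
Hamilton's rule: n·r·B > C, so the trait is favored while C < n·r·B = 2·0.5·0.552 = 0.552.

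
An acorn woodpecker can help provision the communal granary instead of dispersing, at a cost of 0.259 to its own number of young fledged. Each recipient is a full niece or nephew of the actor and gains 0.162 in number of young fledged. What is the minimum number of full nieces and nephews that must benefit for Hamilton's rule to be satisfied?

7

r to a full niece or nephew = 0.25 (full aunt/uncle↔niece/nephew: two paths of length 3 through the shared grandparent pair: r = 2·(1/2)^3 = 1/4).
Hamilton's rule: n·r·B > C  ⇒  n > C/(r·B) = 0.259/(0.25·0.162) = 6.395.
The smallest integer exceeding 6.395 is 7.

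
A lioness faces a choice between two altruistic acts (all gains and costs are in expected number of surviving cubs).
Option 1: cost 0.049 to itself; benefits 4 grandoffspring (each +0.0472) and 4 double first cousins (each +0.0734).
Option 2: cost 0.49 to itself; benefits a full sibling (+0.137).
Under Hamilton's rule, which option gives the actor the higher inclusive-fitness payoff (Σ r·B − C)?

Option 1

Option 1: r to a grandoffspring = 0.25.
Option 1: r to a double first cousin = 0.25.
Option 1: Σ r·B − C = (4·0.25·0.0472 + 4·0.25·0.0734) − 0.049 = 0.0716.
Option 2: r to a full sibling = 0.5.
Option 2: Σ r·B − C = (1·0.5·0.137) − 0.49 = -0.4215.
Option 1 has the higher net inclusive-fitness payoff.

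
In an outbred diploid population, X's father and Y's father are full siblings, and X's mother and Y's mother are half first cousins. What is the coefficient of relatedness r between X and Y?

0.140625

Wright's path rule: contributions from independent ancestry routes add.
X and Y are related in two ways: first cousins through their fathers (r = 1/8) and half second cousins through their mothers (r = 1/64).
r = 1/8 + 1/64 = 9/64 = 0.140625.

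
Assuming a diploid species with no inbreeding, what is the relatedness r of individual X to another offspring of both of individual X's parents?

Each parent–offspring link contributes a factor of 1/2, and independent paths through distinct common ancestors add.
Full sibs share both parents — two paths of length 2: r = 2·(1/2)^2 = 1/2.

0.5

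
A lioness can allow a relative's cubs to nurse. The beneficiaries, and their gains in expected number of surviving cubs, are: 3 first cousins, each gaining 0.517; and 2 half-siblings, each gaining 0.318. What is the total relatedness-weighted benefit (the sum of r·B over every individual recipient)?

r to a first cousin = 0.125 (first cousins share one grandparent pair — two paths of length 4: r = 2·(1/2)^4 = 1/8).
r to a half-sibling = 1/4 (half-sibs share one parent — one path of length 2: r = (1/2)^2 = 1/4).
Summing one r·B term per recipient: 3·0.125·0.517 + 2·0.25·0.318 = 0.352875.

0.352875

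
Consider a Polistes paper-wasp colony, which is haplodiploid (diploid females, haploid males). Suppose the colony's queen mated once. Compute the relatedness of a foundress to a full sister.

Haplodiploid full sisters inherit their father's entire haploid genome identically (contributing 1/2) and on average half of their mother's contribution (1/2 · 1/2 = 1/4); r = 1/2 + 1/4 = 3/4.

0.75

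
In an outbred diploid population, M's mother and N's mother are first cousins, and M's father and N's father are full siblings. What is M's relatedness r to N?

0.15625

Relatedness sums over independent paths through distinct common ancestors.
M and N are related in two ways: second cousins through their mothers (r = 1/32) and first cousins through their fathers (r = 1/8).
r = 1/32 + 1/8 = 0.15625.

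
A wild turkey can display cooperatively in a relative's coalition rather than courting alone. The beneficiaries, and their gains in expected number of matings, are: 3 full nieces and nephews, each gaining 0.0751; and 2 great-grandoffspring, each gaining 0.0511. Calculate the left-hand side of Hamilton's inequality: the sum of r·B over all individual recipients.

r to a full niece or nephew = 0.25 (full aunt/uncle↔niece/nephew: two paths of length 3 through the shared grandparent pair: r = 2·(1/2)^3 = 1/4).
r to a great-grandoffspring = 0.125 (three parent–offspring links: r = (1/2)^3 = 1/8).
Summing one r·B term per recipient: 3·0.25·0.0751 + 2·0.125·0.0511 = 0.0691.

0.0691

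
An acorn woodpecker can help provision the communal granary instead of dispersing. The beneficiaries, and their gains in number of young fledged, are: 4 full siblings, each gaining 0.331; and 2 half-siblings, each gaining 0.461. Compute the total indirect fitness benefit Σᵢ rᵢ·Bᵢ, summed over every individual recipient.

r to a full sibling = 0.5 (full sibs share both parents — two paths of length 2: r = 2·(1/2)^2 = 1/2).
r to a half-sibling = 0.25 (half-sibs share one parent — one path of length 2: r = (1/2)^2 = 1/4).
Summing one r·B term per recipient: 4·0.5·0.331 + 2·0.25·0.461 = 0.8925.

0.8925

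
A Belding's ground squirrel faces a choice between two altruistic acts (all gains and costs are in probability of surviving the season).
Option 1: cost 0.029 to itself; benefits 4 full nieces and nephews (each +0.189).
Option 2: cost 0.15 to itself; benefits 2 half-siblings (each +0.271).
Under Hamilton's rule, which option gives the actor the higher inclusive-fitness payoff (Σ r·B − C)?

Option 1: r to a full niece or nephew = 0.25.
Option 1: Σ r·B − C = (4·0.25·0.189) − 0.029 = 0.16.
Option 2: r to a half-sibling = 0.25.
Option 2: Σ r·B − C = (2·0.25·0.271) − 0.15 = -0.0145.
Option 1 has the higher net inclusive-fitness payoff.

Option 1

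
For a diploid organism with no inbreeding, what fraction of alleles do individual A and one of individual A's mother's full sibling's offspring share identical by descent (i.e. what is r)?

Each parent–offspring link contributes a factor of 1/2, and independent paths through distinct common ancestors add.
First cousins share one grandparent pair — two paths of length 4: r = 2·(1/2)^4 = 1/8.

0.125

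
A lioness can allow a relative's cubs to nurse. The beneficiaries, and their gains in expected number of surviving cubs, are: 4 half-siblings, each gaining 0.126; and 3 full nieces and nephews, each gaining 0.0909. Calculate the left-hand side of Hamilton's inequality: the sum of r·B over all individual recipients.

0.194175

r to a half-sibling = 1/4 (half-sibs share one parent — one path of length 2: r = (1/2)^2 = 1/4).
r to a full niece or nephew = 1/4 (full aunt/uncle↔niece/nephew: two paths of length 3 through the shared grandparent pair: r = 2·(1/2)^3 = 1/4).
Summing one r·B term per recipient: 4·0.25·0.126 + 3·0.25·0.0909 = 0.194175.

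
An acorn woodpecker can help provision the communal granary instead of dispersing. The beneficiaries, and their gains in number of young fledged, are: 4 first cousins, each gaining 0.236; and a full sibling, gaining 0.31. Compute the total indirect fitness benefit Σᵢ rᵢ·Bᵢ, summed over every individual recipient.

0.273

r to a first cousin = 0.125 (first cousins share one grandparent pair — two paths of length 4: r = 2·(1/2)^4 = 1/8).
r to a full sibling = 1/2 (full sibs share both parents — two paths of length 2: r = 2·(1/2)^2 = 1/2).
Summing one r·B term per recipient: 4·0.125·0.236 + 1·0.5·0.31 = 0.273.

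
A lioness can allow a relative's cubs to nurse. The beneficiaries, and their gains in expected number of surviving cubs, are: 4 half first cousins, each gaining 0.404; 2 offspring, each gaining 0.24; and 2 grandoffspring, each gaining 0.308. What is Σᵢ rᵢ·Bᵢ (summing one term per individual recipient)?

0.495

r to a half first cousin = 0.0625 (half first cousins share one grandparent — one path of length 4: r = (1/2)^4 = 1/16).
r to an offspring = 1/2 (one parent–offspring link: r = (1/2)^1 = 1/2).
r to a grandoffspring = 1/4 (two parent–offspring links: r = (1/2)^2 = 1/4).
Summing one r·B term per recipient: 4·0.0625·0.404 + 2·0.5·0.24 + 2·0.25·0.308 = 0.495.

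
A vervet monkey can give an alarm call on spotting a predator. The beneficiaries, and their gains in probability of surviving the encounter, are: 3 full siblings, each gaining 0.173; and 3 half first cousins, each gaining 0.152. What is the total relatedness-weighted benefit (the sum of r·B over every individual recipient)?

0.288

r to a full sibling = 0.5 (full sibs share both parents — two paths of length 2: r = 2·(1/2)^2 = 1/2).
r to a half first cousin = 1/16 (half first cousins share one grandparent — one path of length 4: r = (1/2)^4 = 1/16).
Summing one r·B term per recipient: 3·0.5·0.173 + 3·0.0625·0.152 = 0.288.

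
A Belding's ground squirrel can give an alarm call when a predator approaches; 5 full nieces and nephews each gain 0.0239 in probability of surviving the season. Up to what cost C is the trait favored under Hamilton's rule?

0.029875

r to a full niece or nephew = 0.25 (full aunt/uncle↔niece/nephew: two paths of length 3 through the shared grandparent pair: r = 2·(1/2)^3 = 1/4).
Hamilton's rule: n·r·B > C, so the trait is favored while C < n·r·B = 5·0.25·0.0239 = 0.029875.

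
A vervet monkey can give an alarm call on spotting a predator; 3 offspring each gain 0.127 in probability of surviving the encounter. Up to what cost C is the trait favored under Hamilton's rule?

0.1905

r to an offspring = 0.5 (one parent–offspring link: r = (1/2)^1 = 1/2).
Hamilton's rule: n·r·B > C, so the trait is favored while C < n·r·B = 3·0.5·0.127 = 0.1905.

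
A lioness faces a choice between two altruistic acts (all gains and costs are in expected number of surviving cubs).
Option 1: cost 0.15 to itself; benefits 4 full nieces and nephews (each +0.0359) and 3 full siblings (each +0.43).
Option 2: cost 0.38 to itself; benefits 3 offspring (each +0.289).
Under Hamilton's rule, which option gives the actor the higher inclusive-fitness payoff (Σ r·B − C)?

Option 1: r to a full niece or nephew = 0.25.
Option 1: r to a full sibling = 0.5.
Option 1: Σ r·B − C = (4·0.25·0.0359 + 3·0.5·0.43) − 0.15 = 0.5309.
Option 2: r to an offspring = 0.5.
Option 2: Σ r·B − C = (3·0.5·0.289) − 0.38 = 0.0535.
Option 1 has the higher net inclusive-fitness payoff.

Option 1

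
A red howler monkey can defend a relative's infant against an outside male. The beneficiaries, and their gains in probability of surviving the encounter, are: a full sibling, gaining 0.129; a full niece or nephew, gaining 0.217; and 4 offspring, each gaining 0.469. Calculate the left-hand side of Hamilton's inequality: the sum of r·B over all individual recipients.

r to a full sibling = 0.5 (full sibs share both parents — two paths of length 2: r = 2·(1/2)^2 = 1/2).
r to a full niece or nephew = 0.25 (full aunt/uncle↔niece/nephew: two paths of length 3 through the shared grandparent pair: r = 2·(1/2)^3 = 1/4).
r to an offspring = 0.5 (one parent–offspring link: r = (1/2)^1 = 1/2).
Summing one r·B term per recipient: 1·0.5·0.129 + 1·0.25·0.217 + 4·0.5·0.469 = 1.05675.

1.05675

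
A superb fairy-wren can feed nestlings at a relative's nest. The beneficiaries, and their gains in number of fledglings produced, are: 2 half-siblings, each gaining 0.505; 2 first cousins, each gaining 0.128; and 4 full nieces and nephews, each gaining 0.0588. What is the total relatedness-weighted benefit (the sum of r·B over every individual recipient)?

0.3433

r to a half-sibling = 1/4 (half-sibs share one parent — one path of length 2: r = (1/2)^2 = 1/4).
r to a first cousin = 1/8 (first cousins share one grandparent pair — two paths of length 4: r = 2·(1/2)^4 = 1/8).
r to a full niece or nephew = 0.25 (full aunt/uncle↔niece/nephew: two paths of length 3 through the shared grandparent pair: r = 2·(1/2)^3 = 1/4).
Summing one r·B term per recipient: 2·0.25·0.505 + 2·0.125·0.128 + 4·0.25·0.0588 = 0.3433.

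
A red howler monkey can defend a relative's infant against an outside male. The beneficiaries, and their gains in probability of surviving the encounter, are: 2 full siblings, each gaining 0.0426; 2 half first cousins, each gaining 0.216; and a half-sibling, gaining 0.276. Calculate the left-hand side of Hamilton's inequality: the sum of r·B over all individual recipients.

r to a full sibling = 0.5 (full sibs share both parents — two paths of length 2: r = 2·(1/2)^2 = 1/2).
r to a half first cousin = 0.0625 (half first cousins share one grandparent — one path of length 4: r = (1/2)^4 = 1/16).
r to a half-sibling = 0.25 (half-sibs share one parent — one path of length 2: r = (1/2)^2 = 1/4).
Summing one r·B term per recipient: 2·0.5·0.0426 + 2·0.0625·0.216 + 1·0.25·0.276 = 0.1386.

0.1386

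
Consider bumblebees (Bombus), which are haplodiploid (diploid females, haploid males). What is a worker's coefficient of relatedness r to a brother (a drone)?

Her haploid brother carries none of their father's genes and a random half of their mother's genome; that half matches the maternal half of her own genome with probability 1/2: r = 1/2 · 1/2 = 1/4.

0.25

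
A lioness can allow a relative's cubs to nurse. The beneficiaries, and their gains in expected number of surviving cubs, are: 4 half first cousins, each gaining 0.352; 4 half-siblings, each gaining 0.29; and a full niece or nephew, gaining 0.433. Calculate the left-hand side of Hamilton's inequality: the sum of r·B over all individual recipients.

r to a half first cousin = 0.0625 (half first cousins share one grandparent — one path of length 4: r = (1/2)^4 = 1/16).
r to a half-sibling = 1/4 (half-sibs share one parent — one path of length 2: r = (1/2)^2 = 1/4).
r to a full niece or nephew = 1/4 (full aunt/uncle↔niece/nephew: two paths of length 3 through the shared grandparent pair: r = 2·(1/2)^3 = 1/4).
Summing one r·B term per recipient: 4·0.0625·0.352 + 4·0.25·0.29 + 1·0.25·0.433 = 0.48625.

0.48625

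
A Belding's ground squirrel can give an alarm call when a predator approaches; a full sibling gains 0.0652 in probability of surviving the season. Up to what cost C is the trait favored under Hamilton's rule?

r to a full sibling = 0.5 (full sibs share both parents — two paths of length 2: r = 2·(1/2)^2 = 1/2).
Hamilton's rule: n·r·B > C, so the trait is favored while C < n·r·B = 1·0.5·0.0652 = 0.0326.

0.0326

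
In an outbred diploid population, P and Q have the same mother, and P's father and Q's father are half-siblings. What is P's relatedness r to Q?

With two independent routes of shared ancestry, r is the sum of the two contributions.
P and Q are related in two ways: half-sibs through their shared mother (r = 1/4) and half first cousins through their fathers (r = 1/16).
r = 1/4 + 1/16 = 5/16 = 0.3125.

0.3125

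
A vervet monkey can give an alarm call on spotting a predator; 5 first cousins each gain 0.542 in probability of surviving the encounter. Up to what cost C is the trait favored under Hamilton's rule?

0.33875

r to a first cousin = 0.125 (first cousins share one grandparent pair — two paths of length 4: r = 2·(1/2)^4 = 1/8).
Hamilton's rule: n·r·B > C, so the trait is favored while C < n·r·B = 5·0.125·0.542 = 0.33875.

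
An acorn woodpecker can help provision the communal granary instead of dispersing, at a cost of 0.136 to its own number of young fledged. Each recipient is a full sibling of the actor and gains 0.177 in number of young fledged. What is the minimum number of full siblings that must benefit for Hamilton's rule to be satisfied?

r to a full sibling = 0.5 (full sibs share both parents — two paths of length 2: r = 2·(1/2)^2 = 1/2).
Hamilton's rule: n·r·B > C  ⇒  n > C/(r·B) = 0.136/(0.5·0.177) = 1.537.
The smallest integer exceeding 1.537 is 2.

2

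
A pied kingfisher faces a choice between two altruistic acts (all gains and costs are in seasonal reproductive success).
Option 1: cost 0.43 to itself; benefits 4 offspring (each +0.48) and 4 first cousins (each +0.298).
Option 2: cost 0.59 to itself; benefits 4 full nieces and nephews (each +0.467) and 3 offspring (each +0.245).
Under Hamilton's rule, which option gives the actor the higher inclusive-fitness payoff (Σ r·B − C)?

Option 1

Option 1: r to an offspring = 0.5.
Option 1: r to a first cousin = 0.125.
Option 1: Σ r·B − C = (4·0.5·0.48 + 4·0.125·0.298) − 0.43 = 0.679.
Option 2: r to a full niece or nephew = 0.25.
Option 2: r to an offspring = 0.5.
Option 2: Σ r·B − C = (4·0.25·0.467 + 3·0.5·0.245) − 0.59 = 0.2445.
Option 1 has the higher net inclusive-fitness payoff.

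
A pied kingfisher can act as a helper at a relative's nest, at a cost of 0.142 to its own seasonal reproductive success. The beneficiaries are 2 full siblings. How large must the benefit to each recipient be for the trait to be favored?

r to a full sibling = 1/2 (full sibs share both parents — two paths of length 2: r = 2·(1/2)^2 = 1/2).
Hamilton's rule with n recipients of equal r: n·r·B > C, so B > C/(n·r) = 0.142/(2·0.5) = 0.142.

0.142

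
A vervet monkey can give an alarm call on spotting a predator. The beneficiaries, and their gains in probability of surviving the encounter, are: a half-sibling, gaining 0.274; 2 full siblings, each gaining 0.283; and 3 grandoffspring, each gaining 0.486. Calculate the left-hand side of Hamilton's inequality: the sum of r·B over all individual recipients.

r to a half-sibling = 0.25 (half-sibs share one parent — one path of length 2: r = (1/2)^2 = 1/4).
r to a full sibling = 1/2 (full sibs share both parents — two paths of length 2: r = 2·(1/2)^2 = 1/2).
r to a grandoffspring = 0.25 (two parent–offspring links: r = (1/2)^2 = 1/4).
Summing one r·B term per recipient: 1·0.25·0.274 + 2·0.5·0.283 + 3·0.25·0.486 = 0.716.

0.716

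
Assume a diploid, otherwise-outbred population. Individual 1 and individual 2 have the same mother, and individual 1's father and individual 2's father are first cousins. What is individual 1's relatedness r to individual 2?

With two independent routes of shared ancestry, r is the sum of the two contributions.
Individual 1 and individual 2 are related in two ways: half-sibs through their shared mother (r = 1/4) and second cousins through their fathers (r = 1/32).
r = 1/4 + 1/32 = 9/32 = 0.28125.

0.28125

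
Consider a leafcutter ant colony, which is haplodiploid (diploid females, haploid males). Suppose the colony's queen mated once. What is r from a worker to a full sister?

Haplodiploid full sisters inherit their father's entire haploid genome identically (contributing 1/2) and on average half of their mother's contribution (1/2 · 1/2 = 1/4); r = 1/2 + 1/4 = 3/4.

0.75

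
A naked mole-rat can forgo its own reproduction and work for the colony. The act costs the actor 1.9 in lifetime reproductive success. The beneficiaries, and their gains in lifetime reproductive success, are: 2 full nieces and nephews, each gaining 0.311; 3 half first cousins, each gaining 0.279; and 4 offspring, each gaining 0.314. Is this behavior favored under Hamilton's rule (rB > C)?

Hamilton's rule: the trait is favored when the sum of r·B over every recipient exceeds the actor's cost C.
r to a full niece or nephew = 0.25 (full aunt/uncle↔niece/nephew: two paths of length 3 through the shared grandparent pair: r = 2·(1/2)^3 = 1/4).
r to a half first cousin = 0.0625 (half first cousins share one grandparent — one path of length 4: r = (1/2)^4 = 1/16).
r to an offspring = 1/2 (one parent–offspring link: r = (1/2)^1 = 1/2).
Summing one r·B term per recipient: 2·0.25·0.311 + 3·0.0625·0.279 + 4·0.5·0.314 = 0.8358125.
0.8358125 < 1.9: the indirect benefit is less than the cost.

No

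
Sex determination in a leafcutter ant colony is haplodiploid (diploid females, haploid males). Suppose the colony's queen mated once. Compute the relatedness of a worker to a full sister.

Haplodiploid full sisters inherit their father's entire haploid genome identically (contributing 1/2) and on average half of their mother's contribution (1/2 · 1/2 = 1/4); r = 1/2 + 1/4 = 3/4.

0.75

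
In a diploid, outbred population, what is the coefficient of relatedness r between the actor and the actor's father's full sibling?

0.25

Each parent–offspring link contributes a factor of 1/2, and independent paths through distinct common ancestors add.
Full aunt/uncle↔niece/nephew: two paths of length 3 through the shared grandparent pair: r = 2·(1/2)^3 = 1/4.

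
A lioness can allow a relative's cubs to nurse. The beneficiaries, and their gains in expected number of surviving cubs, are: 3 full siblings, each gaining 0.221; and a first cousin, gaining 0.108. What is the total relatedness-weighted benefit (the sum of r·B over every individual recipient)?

0.345

r to a full sibling = 0.5 (full sibs share both parents — two paths of length 2: r = 2·(1/2)^2 = 1/2).
r to a first cousin = 1/8 (first cousins share one grandparent pair — two paths of length 4: r = 2·(1/2)^4 = 1/8).
Summing one r·B term per recipient: 3·0.5·0.221 + 1·0.125·0.108 = 0.345.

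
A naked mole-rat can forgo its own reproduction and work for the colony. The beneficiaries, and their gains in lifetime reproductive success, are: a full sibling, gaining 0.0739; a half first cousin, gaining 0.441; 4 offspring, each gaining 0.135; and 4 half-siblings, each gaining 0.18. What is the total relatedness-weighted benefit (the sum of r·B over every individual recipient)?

0.5145125

r to a full sibling = 0.5 (full sibs share both parents — two paths of length 2: r = 2·(1/2)^2 = 1/2).
r to a half first cousin = 0.0625 (half first cousins share one grandparent — one path of length 4: r = (1/2)^4 = 1/16).
r to an offspring = 1/2 (one parent–offspring link: r = (1/2)^1 = 1/2).
r to a half-sibling = 0.25 (half-sibs share one parent — one path of length 2: r = (1/2)^2 = 1/4).
Summing one r·B term per recipient: 1·0.5·0.0739 + 1·0.0625·0.441 + 4·0.5·0.135 + 4·0.25·0.18 = 0.5145125.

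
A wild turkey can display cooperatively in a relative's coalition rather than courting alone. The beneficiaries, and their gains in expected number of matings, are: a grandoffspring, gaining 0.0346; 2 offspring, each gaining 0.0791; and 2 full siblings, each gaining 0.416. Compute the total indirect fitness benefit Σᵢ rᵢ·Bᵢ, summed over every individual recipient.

r to a grandoffspring = 0.25 (two parent–offspring links: r = (1/2)^2 = 1/4).
r to an offspring = 1/2 (one parent–offspring link: r = (1/2)^1 = 1/2).
r to a full sibling = 0.5 (full sibs share both parents — two paths of length 2: r = 2·(1/2)^2 = 1/2).
Summing one r·B term per recipient: 1·0.25·0.0346 + 2·0.5·0.0791 + 2·0.5·0.416 = 0.50375.

0.50375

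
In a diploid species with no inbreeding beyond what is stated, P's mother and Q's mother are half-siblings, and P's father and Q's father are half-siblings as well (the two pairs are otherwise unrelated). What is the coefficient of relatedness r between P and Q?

0.125

Independent pedigree routes through distinct common ancestors add.
P and Q are related in two ways: half first cousins through their mothers (r = 1/16) and half first cousins through their fathers (r = 1/16).
r = 1/16 + 1/16 = 1/8 = 0.125.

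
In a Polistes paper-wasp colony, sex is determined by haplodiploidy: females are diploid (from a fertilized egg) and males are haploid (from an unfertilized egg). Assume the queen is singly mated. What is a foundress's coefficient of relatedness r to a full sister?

Haplodiploid full sisters inherit their father's entire haploid genome identically (contributing 1/2) and on average half of their mother's contribution (1/2 · 1/2 = 1/4); r = 1/2 + 1/4 = 3/4.

0.75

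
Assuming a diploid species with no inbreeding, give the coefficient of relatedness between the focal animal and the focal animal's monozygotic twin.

1

Each parent–offspring link contributes a factor of 1/2, and independent paths through distinct common ancestors add.
Monozygotic twins share every allele identical by descent: r = 1.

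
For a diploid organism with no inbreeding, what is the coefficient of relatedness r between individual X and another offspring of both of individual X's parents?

Each parent–offspring link contributes a factor of 1/2, and independent paths through distinct common ancestors add.
Full sibs share both parents — two paths of length 2: r = 2·(1/2)^2 = 1/2.

0.5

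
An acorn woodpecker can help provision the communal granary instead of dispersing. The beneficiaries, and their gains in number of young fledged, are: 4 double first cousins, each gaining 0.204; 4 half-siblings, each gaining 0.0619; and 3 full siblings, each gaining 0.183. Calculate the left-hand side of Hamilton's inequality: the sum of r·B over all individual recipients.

r to a double first cousin = 0.25 (double first cousins share both grandparent pairs — four paths of length 4: r = 4·(1/2)^4 = 1/4).
r to a half-sibling = 1/4 (half-sibs share one parent — one path of length 2: r = (1/2)^2 = 1/4).
r to a full sibling = 1/2 (full sibs share both parents — two paths of length 2: r = 2·(1/2)^2 = 1/2).
Summing one r·B term per recipient: 4·0.25·0.204 + 4·0.25·0.0619 + 3·0.5·0.183 = 0.5404.

0.5404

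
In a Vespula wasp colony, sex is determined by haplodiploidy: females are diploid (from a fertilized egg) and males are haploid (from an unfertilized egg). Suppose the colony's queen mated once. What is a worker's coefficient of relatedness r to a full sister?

Haplodiploid full sisters inherit their father's entire haploid genome identically (contributing 1/2) and on average half of their mother's contribution (1/2 · 1/2 = 1/4); r = 1/2 + 1/4 = 3/4.

0.75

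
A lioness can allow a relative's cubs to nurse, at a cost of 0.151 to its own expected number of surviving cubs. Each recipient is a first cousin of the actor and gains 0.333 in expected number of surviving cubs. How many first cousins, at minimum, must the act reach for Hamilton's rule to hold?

4

r to a first cousin = 1/8 (first cousins share one grandparent pair — two paths of length 4: r = 2·(1/2)^4 = 1/8).
Hamilton's rule: n·r·B > C  ⇒  n > C/(r·B) = 0.151/(0.125·0.333) = 3.628.
The smallest integer exceeding 3.628 is 4.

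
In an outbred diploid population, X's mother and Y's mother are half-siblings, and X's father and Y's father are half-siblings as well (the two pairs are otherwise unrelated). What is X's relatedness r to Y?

With two independent routes of shared ancestry, r is the sum of the two contributions.
X and Y are related in two ways: half first cousins through their mothers (r = 1/16) and half first cousins through their fathers (r = 1/16).
r = 1/16 + 1/16 = 0.125.

0.125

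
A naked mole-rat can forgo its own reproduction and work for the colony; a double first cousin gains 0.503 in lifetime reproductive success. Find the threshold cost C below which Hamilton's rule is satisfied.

0.12575

r to a double first cousin = 1/4 (double first cousins share both grandparent pairs — four paths of length 4: r = 4·(1/2)^4 = 1/4).
Hamilton's rule: n·r·B > C, so the trait is favored while C < n·r·B = 1·0.25·0.503 = 0.12575.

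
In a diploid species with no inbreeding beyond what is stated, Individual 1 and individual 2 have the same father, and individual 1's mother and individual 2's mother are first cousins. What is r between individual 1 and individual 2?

Wright's path rule: contributions from independent ancestry routes add.
Individual 1 and individual 2 are related in two ways: half-sibs through their shared father (r = 1/4) and second cousins through their mothers (r = 1/32).
r = 1/4 + 1/32 = 9/32 = 0.28125.

0.28125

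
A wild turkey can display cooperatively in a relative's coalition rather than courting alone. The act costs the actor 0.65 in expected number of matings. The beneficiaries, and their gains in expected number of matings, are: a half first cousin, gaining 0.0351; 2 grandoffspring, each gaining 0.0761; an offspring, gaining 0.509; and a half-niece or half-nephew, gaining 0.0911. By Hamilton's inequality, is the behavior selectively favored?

No

Hamilton's rule: the trait is favored when the sum of r·B over every recipient exceeds the actor's cost C.
r to a half first cousin = 1/16 (half first cousins share one grandparent — one path of length 4: r = (1/2)^4 = 1/16).
r to a grandoffspring = 1/4 (two parent–offspring links: r = (1/2)^2 = 1/4).
r to an offspring = 1/2 (one parent–offspring link: r = (1/2)^1 = 1/2).
r to a half-niece or half-nephew = 1/8 (half-aunt/uncle↔niece/nephew: one path of length 3: r = (1/2)^3 = 1/8).
Summing one r·B term per recipient: 1·0.0625·0.0351 + 2·0.25·0.0761 + 1·0.5·0.509 + 1·0.125·0.0911 = 0.30613125.
0.30613125 < 0.65: the indirect benefit is less than the cost.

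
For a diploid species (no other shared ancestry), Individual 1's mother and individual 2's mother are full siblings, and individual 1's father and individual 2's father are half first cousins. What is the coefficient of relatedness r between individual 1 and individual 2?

Wright's path rule: contributions from independent ancestry routes add.
Individual 1 and individual 2 are related in two ways: first cousins through their mothers (r = 1/8) and half second cousins through their fathers (r = 1/64).
r = 1/8 + 1/64 = 9/64 = 0.140625.

0.140625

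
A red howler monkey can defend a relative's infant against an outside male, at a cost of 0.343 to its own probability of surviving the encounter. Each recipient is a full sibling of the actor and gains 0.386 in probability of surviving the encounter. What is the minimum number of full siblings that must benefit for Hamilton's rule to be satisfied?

r to a full sibling = 0.5 (full sibs share both parents — two paths of length 2: r = 2·(1/2)^2 = 1/2).
Hamilton's rule: n·r·B > C  ⇒  n > C/(r·B) = 0.343/(0.5·0.386) = 1.777.
The smallest integer exceeding 1.777 is 2.

2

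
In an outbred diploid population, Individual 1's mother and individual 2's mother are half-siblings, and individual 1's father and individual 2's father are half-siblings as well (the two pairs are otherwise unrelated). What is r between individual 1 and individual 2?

Relatedness sums over independent paths through distinct common ancestors.
Individual 1 and individual 2 are related in two ways: half first cousins through their mothers (r = 1/16) and half first cousins through their fathers (r = 1/16).
r = 1/16 + 1/16 = 0.125.

0.125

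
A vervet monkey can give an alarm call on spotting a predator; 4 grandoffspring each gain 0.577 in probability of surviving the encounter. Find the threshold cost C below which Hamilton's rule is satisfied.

r to a grandoffspring = 0.25 (two parent–offspring links: r = (1/2)^2 = 1/4).
Hamilton's rule: n·r·B > C, so the trait is favored while C < n·r·B = 4·0.25·0.577 = 0.577.

0.577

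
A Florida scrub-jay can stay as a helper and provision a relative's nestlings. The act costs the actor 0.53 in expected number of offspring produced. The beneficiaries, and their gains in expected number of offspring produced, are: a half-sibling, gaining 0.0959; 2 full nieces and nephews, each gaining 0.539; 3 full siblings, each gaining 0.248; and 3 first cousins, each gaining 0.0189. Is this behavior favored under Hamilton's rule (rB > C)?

Hamilton's rule: the trait is favored when the sum of r·B over every recipient exceeds the actor's cost C.
r to a half-sibling = 1/4 (half-sibs share one parent — one path of length 2: r = (1/2)^2 = 1/4).
r to a full niece or nephew = 1/4 (full aunt/uncle↔niece/nephew: two paths of length 3 through the shared grandparent pair: r = 2·(1/2)^3 = 1/4).
r to a full sibling = 0.5 (full sibs share both parents — two paths of length 2: r = 2·(1/2)^2 = 1/2).
r to a first cousin = 0.125 (first cousins share one grandparent pair — two paths of length 4: r = 2·(1/2)^4 = 1/8).
Summing one r·B term per recipient: 1·0.25·0.0959 + 2·0.25·0.539 + 3·0.5·0.248 + 3·0.125·0.0189 = 0.6725625.
0.6725625 > 0.53: the indirect benefit exceeds the cost.

Yes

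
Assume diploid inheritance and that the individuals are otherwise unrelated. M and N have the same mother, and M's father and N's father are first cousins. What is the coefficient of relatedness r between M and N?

0.28125

Wright's path rule: contributions from independent ancestry routes add.
M and N are related in two ways: half-sibs through their shared mother (r = 1/4) and second cousins through their fathers (r = 1/32).
r = 1/4 + 1/32 = 0.28125.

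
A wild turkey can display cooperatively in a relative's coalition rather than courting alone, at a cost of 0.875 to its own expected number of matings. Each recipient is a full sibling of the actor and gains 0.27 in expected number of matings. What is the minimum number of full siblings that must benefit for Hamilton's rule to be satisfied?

r to a full sibling = 0.5 (full sibs share both parents — two paths of length 2: r = 2·(1/2)^2 = 1/2).
Hamilton's rule: n·r·B > C  ⇒  n > C/(r·B) = 0.875/(0.5·0.27) = 6.481.
The smallest integer exceeding 6.481 is 7.

7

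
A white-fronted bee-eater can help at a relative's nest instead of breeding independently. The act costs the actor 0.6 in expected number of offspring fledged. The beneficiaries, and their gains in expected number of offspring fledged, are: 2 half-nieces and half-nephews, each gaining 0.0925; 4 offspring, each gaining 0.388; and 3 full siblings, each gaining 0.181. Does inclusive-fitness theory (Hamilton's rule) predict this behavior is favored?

Hamilton's rule: the trait is favored when the sum of r·B over every recipient exceeds the actor's cost C.
r to a half-niece or half-nephew = 0.125 (half-aunt/uncle↔niece/nephew: one path of length 3: r = (1/2)^3 = 1/8).
r to an offspring = 0.5 (one parent–offspring link: r = (1/2)^1 = 1/2).
r to a full sibling = 1/2 (full sibs share both parents — two paths of length 2: r = 2·(1/2)^2 = 1/2).
Summing one r·B term per recipient: 2·0.125·0.0925 + 4·0.5·0.388 + 3·0.5·0.181 = 1.070625.
1.070625 > 0.6: the indirect benefit exceeds the cost.

Yes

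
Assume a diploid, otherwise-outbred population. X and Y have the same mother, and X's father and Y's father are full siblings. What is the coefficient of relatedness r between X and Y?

With two independent routes of shared ancestry, r is the sum of the two contributions.
X and Y are related in two ways: half-sibs through their shared mother (r = 1/4) and first cousins through their fathers (r = 1/8).
r = 1/4 + 1/8 = 0.375.

0.375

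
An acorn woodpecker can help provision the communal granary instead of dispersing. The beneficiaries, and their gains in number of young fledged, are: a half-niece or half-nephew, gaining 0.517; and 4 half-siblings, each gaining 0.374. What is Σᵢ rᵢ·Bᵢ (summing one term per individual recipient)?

r to a half-niece or half-nephew = 0.125 (half-aunt/uncle↔niece/nephew: one path of length 3: r = (1/2)^3 = 1/8).
r to a half-sibling = 1/4 (half-sibs share one parent — one path of length 2: r = (1/2)^2 = 1/4).
Summing one r·B term per recipient: 1·0.125·0.517 + 4·0.25·0.374 = 0.438625.

0.438625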